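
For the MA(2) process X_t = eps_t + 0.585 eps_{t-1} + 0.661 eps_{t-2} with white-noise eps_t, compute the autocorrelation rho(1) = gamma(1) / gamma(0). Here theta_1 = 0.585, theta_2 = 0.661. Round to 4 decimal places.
\rho(1) = 0.5462

For an MA(q) process with theta_0 = 1, the autocovariance is
  gamma(k) = sigma^2 * sum_{i=0..q-k} theta_i * theta_{i+k},
and rho(k) = gamma(k) / gamma(0). Sigma^2 cancels.
  numerator   = (1)*(0.585) + (0.585)*(0.661) = 0.971685.
  denominator = (1)^2 + (0.585)^2 + (0.661)^2 = 1.779146.
  rho(1) = 0.971685 / 1.779146 = 0.5462.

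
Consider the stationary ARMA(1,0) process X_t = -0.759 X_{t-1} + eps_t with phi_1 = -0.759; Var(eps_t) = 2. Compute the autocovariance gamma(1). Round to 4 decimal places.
\gamma(1) = -3.5809

Multiply the model equation by X_{t-k} and take expectations. With theta_0 = psi_0 = 1 and psi_j the MA(infinity) weights, this gives
  gamma(k) - sum_i phi_i gamma(k-i) = c_k,
  c_k = sigma^2 * sum_{j=k..q} theta_j psi_{j-k}   (c_k = 0 for k > q),
using gamma(-m) = gamma(m).
Pure AR (q = 0): c_0 = sigma^2 = 2, c_k = 0 for k >= 1.
Equations for k = 0 and k = 1 (AR order 1):
  gamma(0) = phi_1 gamma(1) + c_0
  gamma(1) = phi_1 gamma(0) + c_1
Substituting the second into the first: gamma(0) (1 - phi_1^2) = c_0 + phi_1 c_1, so
  gamma(0) = c_0 / (1 - phi_1^2) = 2 / (1 - (-0.759)^2) = 2 / 0.423919 = 4.717882.
  gamma(1) = phi_1 gamma(0) = (-0.759)(4.717882) = -3.580873.
Therefore gamma(1) = -3.5809 (to 4 decimal places).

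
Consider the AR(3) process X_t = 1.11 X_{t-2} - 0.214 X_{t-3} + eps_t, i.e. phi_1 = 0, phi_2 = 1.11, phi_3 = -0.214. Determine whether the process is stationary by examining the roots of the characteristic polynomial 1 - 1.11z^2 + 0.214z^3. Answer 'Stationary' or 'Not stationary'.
\text{Not stationary}

The AR(p) characteristic polynomial is P(z) = 1 - 1.11z^2 + 0.214z^3.
Stationarity requires all roots to lie outside the unit circle, i.e. |z| > 1 for every root.
Degree 3: look for a simple real root z0 first, then factor out (1 - z/z0) and solve the remaining quadratic.
Testing z0 = 5: P(5) = 1 + (0)(5) + (-1.11)(5)^2 + (0.214)(5)^3
  = 1 + (0) + (-27.75) + (26.75) = 0.  So z_0 = 5 is a root, |z_0| = 5.
Divide out the factor (1 - 0.2 z) = (1 - z/z0) (since 1/z0 = 0.2):
  P(z) = (1 - 0.2 z)(1 + (0.2) z + (-1.07) z^2)
  [check: z-coef 0.2 - (0.2) = 0; z^2-coef -1.07 - (0.2)(0.2) = -1.11; z^3-coef -(0.2)(-1.07) = 0.214.]
Remaining roots from the quadratic factor 1 + (0.2) z + (-1.07) z^2:
  Set 1 + (0.2) z + (-1.07) z^2 = 0, i.e. a z^2 + b z + c = 0 with a = -1.07, b = 0.2, c = 1.
  Discriminant D = b^2 - 4ac = (0.2)^2 - 4*(-1.07)*1 = 0.04 - (-4.28) = 4.32.
  D >= 0, so the roots are real: z = (-b +/- sqrt(D)) / (2a) = (-0.2 +/- 2.078461) / (-2.14).
    z_1 = (-0.2 + 2.078461) / (-2.14) = -0.8778,   |z_1| = 0.8778.
    z_2 = (-0.2 - 2.078461) / (-2.14) = 1.0647,   |z_2| = 1.0647.
Moduli of all roots: 5.0000, 0.8778, 1.0647.
All moduli strictly greater than 1? No.
Verdict: Not stationary.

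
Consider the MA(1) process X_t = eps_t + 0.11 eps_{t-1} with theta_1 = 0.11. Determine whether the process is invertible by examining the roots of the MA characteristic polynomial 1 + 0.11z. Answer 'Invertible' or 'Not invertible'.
\text{Invertible}

The MA(q) characteristic polynomial is P(z) = 1 + 0.11z.
Invertibility requires all roots to lie outside the unit circle, i.e. |z| > 1 for every root.
This is linear in z: 1 + (0.11) z = 0  =>  z = -1/(0.11) = -9.090909,  |z| = 9.090909.
Moduli of all roots: 9.0909.
All moduli strictly greater than 1? Yes.
Verdict: Invertible.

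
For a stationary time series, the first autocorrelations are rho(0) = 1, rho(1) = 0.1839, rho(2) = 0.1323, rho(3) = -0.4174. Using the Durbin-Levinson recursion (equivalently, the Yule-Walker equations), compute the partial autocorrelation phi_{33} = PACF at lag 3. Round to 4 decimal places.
\phi_{33} = -0.4790

The PACF at lag k is phi_{kk}, the last component of the solution
to the Yule-Walker system G_k phi = r_k where
  (G_k)_{ij} = rho(|i - j|), (r_k)_i = rho(i), i,j = 1..k.
Equivalently, Durbin-Levinson gives phi_{kk} iteratively:
  phi_{11} = rho(1)
  phi_{kk} = [rho(k) - sum_{j=1..k-1} phi_{k-1,j} rho(k-j)]
            / [1 - sum_{j=1..k-1} phi_{k-1,j} rho(j)],
  phi_{k,j} = phi_{k-1,j} - phi_{kk} phi_{k-1,k-j},  j = 1..k-1.
Step k = 1:
  phi_11 = rho(1) = 0.1839.
Step k = 2:
  phi_22 = [rho(2) - phi_11 rho(1)] / [1 - phi_11 rho(1)] = [0.1323 - (0.1839)(0.1839)] / [1 - (0.1839)(0.1839)]
         = 0.09848079 / 0.96618079 = 0.101928.
  Update: phi_21 = phi_11 - phi_22 phi_11 = 0.1839 - (0.101928)(0.1839) = 0.165155.
Step k = 3:
  phi_33 = [rho(3) - phi_21 rho(2) - phi_22 rho(1)] / [1 - phi_21 rho(1) - phi_22 rho(2)]
    numerator   = -0.4174 - (0.165155)(0.1323) - (0.101928)(0.1839) = -0.45799461
    denominator = 1 - (0.165155)(0.1839) - (0.101928)(0.1323) = 0.95614285
  phi_33 = -0.45799461 / 0.95614285 = -0.479.
Therefore phi_{33} = -0.4790.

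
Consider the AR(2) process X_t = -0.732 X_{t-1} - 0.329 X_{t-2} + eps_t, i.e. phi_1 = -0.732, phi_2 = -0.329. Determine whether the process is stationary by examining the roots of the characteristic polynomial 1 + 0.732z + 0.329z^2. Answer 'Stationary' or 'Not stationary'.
\text{Stationary}

The AR(p) characteristic polynomial is P(z) = 1 + 0.732z + 0.329z^2.
Stationarity requires all roots to lie outside the unit circle, i.e. |z| > 1 for every root.
Set 1 + (0.732) z + (0.329) z^2 = 0, i.e. a z^2 + b z + c = 0 with a = 0.329, b = 0.732, c = 1.
Discriminant D = b^2 - 4ac = (0.732)^2 - 4*(0.329)*1 = 0.535824 - (1.316) = -0.780176.
D < 0, so the roots are the complex-conjugate pair z = (-b +/- i sqrt(-D)) / (2a) = -1.1125 +/- 1.3424i.
For a conjugate pair |z|^2 = z * conj(z) = (product of roots) = c/a = 1/(0.329) = 3.039514, so |z| = sqrt(3.039514) = 1.7434 for both roots.
Moduli of all roots: 1.7434, 1.7434.
All moduli strictly greater than 1? Yes.
Verdict: Stationary.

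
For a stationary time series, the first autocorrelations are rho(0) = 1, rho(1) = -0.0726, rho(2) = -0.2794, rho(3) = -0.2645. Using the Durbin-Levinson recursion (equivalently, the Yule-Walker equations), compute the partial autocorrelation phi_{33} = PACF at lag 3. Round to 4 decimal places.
\phi_{33} = -0.3409

The PACF at lag k is phi_{kk}, the last component of the solution
to the Yule-Walker system G_k phi = r_k where
  (G_k)_{ij} = rho(|i - j|), (r_k)_i = rho(i), i,j = 1..k.
Equivalently, Durbin-Levinson gives phi_{kk} iteratively:
  phi_{11} = rho(1)
  phi_{kk} = [rho(k) - sum_{j=1..k-1} phi_{k-1,j} rho(k-j)]
            / [1 - sum_{j=1..k-1} phi_{k-1,j} rho(j)],
  phi_{k,j} = phi_{k-1,j} - phi_{kk} phi_{k-1,k-j},  j = 1..k-1.
Step k = 1:
  phi_11 = rho(1) = -0.0726.
Step k = 2:
  phi_22 = [rho(2) - phi_11 rho(1)] / [1 - phi_11 rho(1)] = [-0.2794 - (-0.0726)(-0.0726)] / [1 - (-0.0726)(-0.0726)]
         = -0.28467076 / 0.99472924 = -0.286179.
  Update: phi_21 = phi_11 - phi_22 phi_11 = -0.0726 - (-0.286179)(-0.0726) = -0.093377.
Step k = 3:
  phi_33 = [rho(3) - phi_21 rho(2) - phi_22 rho(1)] / [1 - phi_21 rho(1) - phi_22 rho(2)]
    numerator   = -0.2645 - (-0.093377)(-0.2794) - (-0.286179)(-0.0726) = -0.31136603
    denominator = 1 - (-0.093377)(-0.0726) - (-0.286179)(-0.2794) = 0.91326241
  phi_33 = -0.31136603 / 0.91326241 = -0.3409.
Therefore phi_{33} = -0.3409.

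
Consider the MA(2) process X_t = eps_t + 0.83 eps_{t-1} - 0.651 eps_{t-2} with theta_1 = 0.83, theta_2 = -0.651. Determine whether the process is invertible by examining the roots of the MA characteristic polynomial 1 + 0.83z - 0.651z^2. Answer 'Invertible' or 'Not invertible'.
\text{Not invertible}

The MA(q) characteristic polynomial is P(z) = 1 + 0.83z - 0.651z^2.
Invertibility requires all roots to lie outside the unit circle, i.e. |z| > 1 for every root.
Set 1 + (0.83) z + (-0.651) z^2 = 0, i.e. a z^2 + b z + c = 0 with a = -0.651, b = 0.83, c = 1.
Discriminant D = b^2 - 4ac = (0.83)^2 - 4*(-0.651)*1 = 0.6889 - (-2.604) = 3.2929.
D >= 0, so the roots are real: z = (-b +/- sqrt(D)) / (2a) = (-0.83 +/- 1.814635) / (-1.302).
  z_1 = (-0.83 + 1.814635) / (-1.302) = -0.7562,   |z_1| = 0.7562.
  z_2 = (-0.83 - 1.814635) / (-1.302) = 2.0312,   |z_2| = 2.0312.
Moduli of all roots: 0.7562, 2.0312.
All moduli strictly greater than 1? No.
Verdict: Not invertible.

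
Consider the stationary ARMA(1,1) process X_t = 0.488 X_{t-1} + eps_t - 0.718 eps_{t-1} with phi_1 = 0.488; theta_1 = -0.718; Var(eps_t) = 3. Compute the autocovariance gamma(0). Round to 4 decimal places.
\gamma(0) = 3.2083

Multiply the model equation by X_{t-k} and take expectations. With theta_0 = psi_0 = 1 and psi_j the MA(infinity) weights, this gives
  gamma(k) - sum_i phi_i gamma(k-i) = c_k,
  c_k = sigma^2 * sum_{j=k..q} theta_j psi_{j-k}   (c_k = 0 for k > q),
using gamma(-m) = gamma(m).
psi-weights needed (psi_j = theta_j + sum_i phi_i psi_{j-i}):
  psi_1 = theta_1 + phi_1 = -0.718 + (0.488) = -0.23
Right-hand sides:
  c_0 = sigma^2 (1 + theta_1 psi_1) = 3 * (1 + (-0.718)(-0.23)) = 3 * 1.16514 = 3.49542
  c_1 = sigma^2 theta_1 = 3 * (-0.718) = -2.154
  c_2 = 0
Equations for k = 0 and k = 1 (AR order 1):
  gamma(0) = phi_1 gamma(1) + c_0
  gamma(1) = phi_1 gamma(0) + c_1
Substituting the second into the first: gamma(0) (1 - phi_1^2) = c_0 + phi_1 c_1, so
  gamma(0) = (c_0 + phi_1 c_1) / (1 - phi_1^2) = (3.49542 + (0.488)(-2.154)) / (1 - (0.488)^2) = 2.444268 / 0.761856 = 3.208307.
Therefore gamma(0) = 3.2083 (to 4 decimal places).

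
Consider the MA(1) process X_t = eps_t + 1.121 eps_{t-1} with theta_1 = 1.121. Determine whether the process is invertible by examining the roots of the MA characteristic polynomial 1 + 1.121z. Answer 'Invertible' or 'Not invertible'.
\text{Not invertible}

The MA(q) characteristic polynomial is P(z) = 1 + 1.121z.
Invertibility requires all roots to lie outside the unit circle, i.e. |z| > 1 for every root.
This is linear in z: 1 + (1.121) z = 0  =>  z = -1/(1.121) = -0.892061,  |z| = 0.892061.
Moduli of all roots: 0.8921.
All moduli strictly greater than 1? No.
Verdict: Not invertible.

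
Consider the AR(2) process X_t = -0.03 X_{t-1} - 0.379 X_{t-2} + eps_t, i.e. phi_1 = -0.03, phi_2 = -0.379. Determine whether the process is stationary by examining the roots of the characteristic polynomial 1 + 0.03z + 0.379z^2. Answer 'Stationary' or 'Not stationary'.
\text{Stationary}

The AR(p) characteristic polynomial is P(z) = 1 + 0.03z + 0.379z^2.
Stationarity requires all roots to lie outside the unit circle, i.e. |z| > 1 for every root.
Set 1 + (0.03) z + (0.379) z^2 = 0, i.e. a z^2 + b z + c = 0 with a = 0.379, b = 0.03, c = 1.
Discriminant D = b^2 - 4ac = (0.03)^2 - 4*(0.379)*1 = 0.0009 - (1.516) = -1.5151.
D < 0, so the roots are the complex-conjugate pair z = (-b +/- i sqrt(-D)) / (2a) = -0.0396 +/- 1.6239i.
For a conjugate pair |z|^2 = z * conj(z) = (product of roots) = c/a = 1/(0.379) = 2.638522, so |z| = sqrt(2.638522) = 1.6244 for both roots.
Moduli of all roots: 1.6244, 1.6244.
All moduli strictly greater than 1? Yes.
Verdict: Stationary.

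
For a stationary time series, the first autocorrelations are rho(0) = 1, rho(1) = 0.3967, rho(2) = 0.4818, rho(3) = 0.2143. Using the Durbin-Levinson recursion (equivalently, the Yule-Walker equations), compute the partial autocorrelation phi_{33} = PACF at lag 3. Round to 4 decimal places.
\phi_{33} = -0.0780

The PACF at lag k is phi_{kk}, the last component of the solution
to the Yule-Walker system G_k phi = r_k where
  (G_k)_{ij} = rho(|i - j|), (r_k)_i = rho(i), i,j = 1..k.
Equivalently, Durbin-Levinson gives phi_{kk} iteratively:
  phi_{11} = rho(1)
  phi_{kk} = [rho(k) - sum_{j=1..k-1} phi_{k-1,j} rho(k-j)]
            / [1 - sum_{j=1..k-1} phi_{k-1,j} rho(j)],
  phi_{k,j} = phi_{k-1,j} - phi_{kk} phi_{k-1,k-j},  j = 1..k-1.
Step k = 1:
  phi_11 = rho(1) = 0.3967.
Step k = 2:
  phi_22 = [rho(2) - phi_11 rho(1)] / [1 - phi_11 rho(1)] = [0.4818 - (0.3967)(0.3967)] / [1 - (0.3967)(0.3967)]
         = 0.32442911 / 0.84262911 = 0.38502.
  Update: phi_21 = phi_11 - phi_22 phi_11 = 0.3967 - (0.38502)(0.3967) = 0.243963.
Step k = 3:
  phi_33 = [rho(3) - phi_21 rho(2) - phi_22 rho(1)] / [1 - phi_21 rho(1) - phi_22 rho(2)]
    numerator   = 0.2143 - (0.243963)(0.4818) - (0.38502)(0.3967) = -0.05597861
    denominator = 1 - (0.243963)(0.3967) - (0.38502)(0.4818) = 0.71771739
  phi_33 = -0.05597861 / 0.71771739 = -0.078.
Therefore phi_{33} = -0.0780.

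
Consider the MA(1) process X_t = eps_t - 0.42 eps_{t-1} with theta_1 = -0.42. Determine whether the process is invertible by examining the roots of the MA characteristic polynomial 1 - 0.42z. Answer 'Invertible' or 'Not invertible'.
\text{Invertible}

The MA(q) characteristic polynomial is P(z) = 1 - 0.42z.
Invertibility requires all roots to lie outside the unit circle, i.e. |z| > 1 for every root.
This is linear in z: 1 + (-0.42) z = 0  =>  z = -1/(-0.42) = 2.380952,  |z| = 2.380952.
Moduli of all roots: 2.3810.
All moduli strictly greater than 1? Yes.
Verdict: Invertible.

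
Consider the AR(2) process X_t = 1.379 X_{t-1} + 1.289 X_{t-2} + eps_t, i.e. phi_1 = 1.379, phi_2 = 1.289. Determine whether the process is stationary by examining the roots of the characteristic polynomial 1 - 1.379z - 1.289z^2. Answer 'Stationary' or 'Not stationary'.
\text{Not stationary}

The AR(p) characteristic polynomial is P(z) = 1 - 1.379z - 1.289z^2.
Stationarity requires all roots to lie outside the unit circle, i.e. |z| > 1 for every root.
Set 1 + (-1.379) z + (-1.289) z^2 = 0, i.e. a z^2 + b z + c = 0 with a = -1.289, b = -1.379, c = 1.
Discriminant D = b^2 - 4ac = (-1.379)^2 - 4*(-1.289)*1 = 1.901641 - (-5.156) = 7.057641.
D >= 0, so the roots are real: z = (-b +/- sqrt(D)) / (2a) = (1.379 +/- 2.656622) / (-2.578).
  z_1 = (1.379 + 2.656622) / (-2.578) = -1.5654,   |z_1| = 1.5654.
  z_2 = (1.379 - 2.656622) / (-2.578) = 0.4956,   |z_2| = 0.4956.
Moduli of all roots: 1.5654, 0.4956.
All moduli strictly greater than 1? No.
Verdict: Not stationary.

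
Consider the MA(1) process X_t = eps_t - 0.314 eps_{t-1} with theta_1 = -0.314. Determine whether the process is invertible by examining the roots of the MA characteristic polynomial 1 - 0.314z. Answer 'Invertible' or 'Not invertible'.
\text{Invertible}

The MA(q) characteristic polynomial is P(z) = 1 - 0.314z.
Invertibility requires all roots to lie outside the unit circle, i.e. |z| > 1 for every root.
This is linear in z: 1 + (-0.314) z = 0  =>  z = -1/(-0.314) = 3.184713,  |z| = 3.184713.
Moduli of all roots: 3.1847.
All moduli strictly greater than 1? Yes.
Verdict: Invertible.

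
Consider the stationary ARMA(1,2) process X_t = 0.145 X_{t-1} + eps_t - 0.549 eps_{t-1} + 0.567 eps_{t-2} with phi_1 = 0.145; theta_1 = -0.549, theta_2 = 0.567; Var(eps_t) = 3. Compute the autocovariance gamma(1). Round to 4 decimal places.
\gamma(1) = -1.7133

Multiply the model equation by X_{t-k} and take expectations. With theta_0 = psi_0 = 1 and psi_j the MA(infinity) weights, this gives
  gamma(k) - sum_i phi_i gamma(k-i) = c_k,
  c_k = sigma^2 * sum_{j=k..q} theta_j psi_{j-k}   (c_k = 0 for k > q),
using gamma(-m) = gamma(m).
psi-weights needed (psi_j = theta_j + sum_i phi_i psi_{j-i}):
  psi_1 = theta_1 + phi_1 = -0.549 + (0.145) = -0.404
  psi_2 = theta_2 + phi_1 psi_1 = 0.567 + (0.145)(-0.404) = 0.50842
Right-hand sides:
  c_0 = sigma^2 (1 + theta_1 psi_1 + theta_2 psi_2) = 3 * (1 + (-0.549)(-0.404) + (0.567)(0.50842)) = 3 * 1.51007 = 4.53021
  c_1 = sigma^2 (theta_1 + theta_2 psi_1) = 3 * (-0.549 + (0.567)(-0.404)) = -2.334204
  c_2 = sigma^2 theta_2 = 3 * (0.567) = 1.701
Equations for k = 0 and k = 1 (AR order 1):
  gamma(0) = phi_1 gamma(1) + c_0
  gamma(1) = phi_1 gamma(0) + c_1
Substituting the second into the first: gamma(0) (1 - phi_1^2) = c_0 + phi_1 c_1, so
  gamma(0) = (c_0 + phi_1 c_1) / (1 - phi_1^2) = (4.53021 + (0.145)(-2.334204)) / (1 - (0.145)^2) = 4.191751 / 0.978975 = 4.281775.
  gamma(1) = phi_1 gamma(0) + c_1 = (0.145)(4.281775) + (-2.334204) = -1.713347.
Therefore gamma(1) = -1.7133 (to 4 decimal places).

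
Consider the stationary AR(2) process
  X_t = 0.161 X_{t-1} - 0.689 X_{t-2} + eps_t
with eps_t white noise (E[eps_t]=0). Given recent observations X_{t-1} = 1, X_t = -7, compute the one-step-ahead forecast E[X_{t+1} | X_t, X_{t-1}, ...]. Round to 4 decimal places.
E[X_{t+1} \mid \mathcal F_t] = -1.8160

For an AR(p) model X_t = c + sum_i phi_i X_{t-i} + eps_t, the
one-step-ahead conditional mean is
  E[X_{t+1} | X_t, ...] = c + sum_i phi_i X_{t+1-i}.
Substitute known values:
  E[X_{t+1} | ...] = (0.161) * (-7) + (-0.689) * (1)
                   = -1.8160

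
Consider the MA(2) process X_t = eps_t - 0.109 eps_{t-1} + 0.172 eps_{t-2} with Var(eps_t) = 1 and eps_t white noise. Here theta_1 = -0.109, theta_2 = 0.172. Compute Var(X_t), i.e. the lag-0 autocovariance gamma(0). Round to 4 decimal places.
\gamma(0) = 1.0415

For an MA(q) process X_t = eps_t + sum_i theta_i eps_{t-i} with
Var(eps_t) = sigma^2, the variance is
  gamma(0) = sigma^2 * (1 + sum_i theta_i^2).
  sum_i theta_i^2 = (-0.109)^2 + (0.172)^2 = 0.011881 + 0.029584 = 0.041465.
  gamma(0) = 1 * (1 + 0.041465) = 1 * 1.041465 = 1.041465, which rounds to 1.0415.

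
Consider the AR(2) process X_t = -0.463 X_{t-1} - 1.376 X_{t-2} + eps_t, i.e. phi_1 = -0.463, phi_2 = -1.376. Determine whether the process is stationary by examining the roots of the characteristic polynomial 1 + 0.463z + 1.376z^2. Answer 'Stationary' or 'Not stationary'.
\text{Not stationary}

The AR(p) characteristic polynomial is P(z) = 1 + 0.463z + 1.376z^2.
Stationarity requires all roots to lie outside the unit circle, i.e. |z| > 1 for every root.
Set 1 + (0.463) z + (1.376) z^2 = 0, i.e. a z^2 + b z + c = 0 with a = 1.376, b = 0.463, c = 1.
Discriminant D = b^2 - 4ac = (0.463)^2 - 4*(1.376)*1 = 0.214369 - (5.504) = -5.289631.
D < 0, so the roots are the complex-conjugate pair z = (-b +/- i sqrt(-D)) / (2a) = -0.1682 +/- 0.8357i.
For a conjugate pair |z|^2 = z * conj(z) = (product of roots) = c/a = 1/(1.376) = 0.726744, so |z| = sqrt(0.726744) = 0.8525 for both roots.
Moduli of all roots: 0.8525, 0.8525.
All moduli strictly greater than 1? No.
Verdict: Not stationary.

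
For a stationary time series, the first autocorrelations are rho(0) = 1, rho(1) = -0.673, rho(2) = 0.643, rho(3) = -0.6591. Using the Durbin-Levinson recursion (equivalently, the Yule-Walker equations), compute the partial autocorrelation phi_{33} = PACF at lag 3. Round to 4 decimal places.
\phi_{33} = -0.2970

The PACF at lag k is phi_{kk}, the last component of the solution
to the Yule-Walker system G_k phi = r_k where
  (G_k)_{ij} = rho(|i - j|), (r_k)_i = rho(i), i,j = 1..k.
Equivalently, Durbin-Levinson gives phi_{kk} iteratively:
  phi_{11} = rho(1)
  phi_{kk} = [rho(k) - sum_{j=1..k-1} phi_{k-1,j} rho(k-j)]
            / [1 - sum_{j=1..k-1} phi_{k-1,j} rho(j)],
  phi_{k,j} = phi_{k-1,j} - phi_{kk} phi_{k-1,k-j},  j = 1..k-1.
Step k = 1:
  phi_11 = rho(1) = -0.673.
Step k = 2:
  phi_22 = [rho(2) - phi_11 rho(1)] / [1 - phi_11 rho(1)] = [0.643 - (-0.673)(-0.673)] / [1 - (-0.673)(-0.673)]
         = 0.190071 / 0.547071 = 0.347434.
  Update: phi_21 = phi_11 - phi_22 phi_11 = -0.673 - (0.347434)(-0.673) = -0.439177.
Step k = 3:
  phi_33 = [rho(3) - phi_21 rho(2) - phi_22 rho(1)] / [1 - phi_21 rho(1) - phi_22 rho(2)]
    numerator   = -0.6591 - (-0.439177)(0.643) - (0.347434)(-0.673) = -0.14288619
    denominator = 1 - (-0.439177)(-0.673) - (0.347434)(0.643) = 0.4810339
  phi_33 = -0.14288619 / 0.4810339 = -0.297.
Therefore phi_{33} = -0.2970.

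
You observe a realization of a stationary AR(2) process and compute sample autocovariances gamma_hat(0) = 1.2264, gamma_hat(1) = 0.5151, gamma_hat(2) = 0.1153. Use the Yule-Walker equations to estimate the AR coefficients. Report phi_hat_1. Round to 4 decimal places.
\hat\phi_{1} = 0.4620

The Yule-Walker equations for an AR(p) process read, in matrix form,
  Gamma_p phi = r_p,   with   (Gamma_p)_{ij} = gamma(|i - j|),
                       (r_p)_i = gamma(i),   i,j = 1..p.
Substitute the sample gammas (Toeplitz matrix and right-hand side of size 2):
  Gamma_p = [[1.2264, 0.5151], [0.5151, 1.2264]]
  r_p     = [0.5151, 0.1153]
Written out:
  1.2264 phi_1 + 0.5151 phi_2 = 0.5151
  0.5151 phi_1 + 1.2264 phi_2 = 0.1153
Solve by Cramer's rule:
  det = gamma(0)^2 - gamma(1)^2 = (1.2264)^2 - (0.5151)^2 = 1.50405696 - 0.26532801 = 1.23872895
  phi_hat_1 = [gamma(1) gamma(0) - gamma(1) gamma(2)] / det = [(0.5151)(1.2264) - (0.5151)(0.1153)] / 1.23872895 = 0.57232761 / 1.23872895 = 0.462
  phi_hat_2 = [gamma(0) gamma(2) - gamma(1)^2] / det = [(1.2264)(0.1153) - (0.5151)^2] / 1.23872895 = -0.12392409 / 1.23872895 = -0.1
So phi_hat = [0.4620, -0.1000].
Therefore phi_hat_1 = 0.4620.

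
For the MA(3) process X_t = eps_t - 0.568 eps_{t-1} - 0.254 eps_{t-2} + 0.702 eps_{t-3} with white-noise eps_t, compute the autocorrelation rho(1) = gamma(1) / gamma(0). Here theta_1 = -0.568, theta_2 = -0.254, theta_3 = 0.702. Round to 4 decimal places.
\rho(1) = -0.3202

For an MA(q) process with theta_0 = 1, the autocovariance is
  gamma(k) = sigma^2 * sum_{i=0..q-k} theta_i * theta_{i+k},
and rho(k) = gamma(k) / gamma(0). Sigma^2 cancels.
  numerator   = (1)*(-0.568) + (-0.568)*(-0.254) + (-0.254)*(0.702) = -0.602036.
  denominator = (1)^2 + (-0.568)^2 + (-0.254)^2 + (0.702)^2 = 1.879944.
  rho(1) = -0.602036 / 1.879944 = -0.3202.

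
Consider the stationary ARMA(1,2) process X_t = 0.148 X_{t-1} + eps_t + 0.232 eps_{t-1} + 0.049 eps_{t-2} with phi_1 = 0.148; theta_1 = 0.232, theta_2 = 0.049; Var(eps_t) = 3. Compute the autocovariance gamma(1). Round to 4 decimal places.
\gamma(1) = 1.2650

Multiply the model equation by X_{t-k} and take expectations. With theta_0 = psi_0 = 1 and psi_j the MA(infinity) weights, this gives
  gamma(k) - sum_i phi_i gamma(k-i) = c_k,
  c_k = sigma^2 * sum_{j=k..q} theta_j psi_{j-k}   (c_k = 0 for k > q),
using gamma(-m) = gamma(m).
psi-weights needed (psi_j = theta_j + sum_i phi_i psi_{j-i}):
  psi_1 = theta_1 + phi_1 = 0.232 + (0.148) = 0.38
  psi_2 = theta_2 + phi_1 psi_1 = 0.049 + (0.148)(0.38) = 0.10524
Right-hand sides:
  c_0 = sigma^2 (1 + theta_1 psi_1 + theta_2 psi_2) = 3 * (1 + (0.232)(0.38) + (0.049)(0.10524)) = 3 * 1.093317 = 3.27995
  c_1 = sigma^2 (theta_1 + theta_2 psi_1) = 3 * (0.232 + (0.049)(0.38)) = 0.75186
  c_2 = sigma^2 theta_2 = 3 * (0.049) = 0.147
Equations for k = 0 and k = 1 (AR order 1):
  gamma(0) = phi_1 gamma(1) + c_0
  gamma(1) = phi_1 gamma(0) + c_1
Substituting the second into the first: gamma(0) (1 - phi_1^2) = c_0 + phi_1 c_1, so
  gamma(0) = (c_0 + phi_1 c_1) / (1 - phi_1^2) = (3.27995 + (0.148)(0.75186)) / (1 - (0.148)^2) = 3.391226 / 0.978096 = 3.46717.
  gamma(1) = phi_1 gamma(0) + c_1 = (0.148)(3.46717) + (0.75186) = 1.265001.
Therefore gamma(1) = 1.2650 (to 4 decimal places).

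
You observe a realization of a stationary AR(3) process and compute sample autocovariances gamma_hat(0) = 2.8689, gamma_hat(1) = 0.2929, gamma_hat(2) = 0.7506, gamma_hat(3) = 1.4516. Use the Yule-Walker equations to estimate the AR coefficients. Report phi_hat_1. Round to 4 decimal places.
\hat\phi_{1} = -0.0500

The Yule-Walker equations for an AR(p) process read, in matrix form,
  Gamma_p phi = r_p,   with   (Gamma_p)_{ij} = gamma(|i - j|),
                       (r_p)_i = gamma(i),   i,j = 1..p.
Substitute the sample gammas (Toeplitz matrix and right-hand side of size 3):
  Gamma_p = [[2.8689, 0.2929, 0.7506], [0.2929, 2.8689, 0.2929], [0.7506, 0.2929, 2.8689]]
  r_p     = [0.2929, 0.7506, 1.4516]
Written out (R1..R3):
  (R1) 2.8689 phi_1 + 0.2929 phi_2 + 0.7506 phi_3 = 0.2929
  (R2) 0.2929 phi_1 + 2.8689 phi_2 + 0.2929 phi_3 = 0.7506
  (R3) 0.7506 phi_1 + 0.2929 phi_2 + 2.8689 phi_3 = 1.4516
Gaussian elimination:
  R2 <- R2 - (0.2929/2.8689) R1 = R2 - (0.102095) R1:  2.838996 phi_2 + 0.216268 phi_3 = 0.720696
  R3 <- R3 - (0.7506/2.8689) R1 = R3 - (0.261633) R1:  0.216268 phi_2 + 2.672518 phi_3 = 1.374968
  R3 <- R3 - (0.216268/2.838996) R2 = R3 - (0.076177) R2:  2.656043 phi_3 = 1.320067
Back-substitution:
  phi_hat_3 = 1.320067 / 2.656043 = 0.497005
  phi_hat_2 = (0.720696 - (0.216268)(0.497005)) / 2.838996 = 0.215995
  phi_hat_1 = (0.2929 - (0.2929)(0.215995) - (0.7506)(0.497005)) / 2.8689 = -0.04999
So phi_hat = [-0.0500, 0.2160, 0.4970].
Therefore phi_hat_1 = -0.0500.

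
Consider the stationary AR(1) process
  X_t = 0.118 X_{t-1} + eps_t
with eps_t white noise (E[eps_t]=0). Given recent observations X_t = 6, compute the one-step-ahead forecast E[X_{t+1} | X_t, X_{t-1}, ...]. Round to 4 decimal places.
E[X_{t+1} \mid \mathcal F_t] = 0.7080

For an AR(p) model X_t = c + sum_i phi_i X_{t-i} + eps_t, the
one-step-ahead conditional mean is
  E[X_{t+1} | X_t, ...] = c + sum_i phi_i X_{t+1-i}.
Substitute known values:
  E[X_{t+1} | ...] = (0.118) * (6)
                   = 0.7080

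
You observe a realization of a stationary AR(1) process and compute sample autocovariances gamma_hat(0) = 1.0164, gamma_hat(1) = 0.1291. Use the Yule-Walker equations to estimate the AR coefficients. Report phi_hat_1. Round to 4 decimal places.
\hat\phi_{1} = 0.1270

The Yule-Walker equations for an AR(p) process read, in matrix form,
  Gamma_p phi = r_p,   with   (Gamma_p)_{ij} = gamma(|i - j|),
                       (r_p)_i = gamma(i),   i,j = 1..p.
Substitute the sample gammas (Toeplitz matrix and right-hand side of size 1):
  Gamma_p = [[1.0164]]
  r_p     = [0.1291]
With p = 1 this is the single equation gamma(0) phi_1 = gamma(1):
  phi_hat_1 = gamma(1) / gamma(0) = 0.1291 / 1.0164 = 0.1270.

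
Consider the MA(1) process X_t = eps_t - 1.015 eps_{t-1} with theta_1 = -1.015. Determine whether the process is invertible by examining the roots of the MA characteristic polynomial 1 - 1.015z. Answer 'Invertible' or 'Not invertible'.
\text{Not invertible}

The MA(q) characteristic polynomial is P(z) = 1 - 1.015z.
Invertibility requires all roots to lie outside the unit circle, i.e. |z| > 1 for every root.
This is linear in z: 1 + (-1.015) z = 0  =>  z = -1/(-1.015) = 0.985222,  |z| = 0.985222.
Moduli of all roots: 0.9852.
All moduli strictly greater than 1? No.
Verdict: Not invertible.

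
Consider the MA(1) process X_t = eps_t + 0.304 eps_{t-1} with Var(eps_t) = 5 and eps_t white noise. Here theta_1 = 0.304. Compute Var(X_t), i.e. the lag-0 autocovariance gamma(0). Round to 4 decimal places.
\gamma(0) = 5.4621

For an MA(q) process X_t = eps_t + sum_i theta_i eps_{t-i} with
Var(eps_t) = sigma^2, the variance is
  gamma(0) = sigma^2 * (1 + sum_i theta_i^2).
  sum_i theta_i^2 = (0.304)^2 = 0.092416.
  gamma(0) = 5 * (1 + 0.092416) = 5 * 1.092416 = 5.46208, which rounds to 5.4621.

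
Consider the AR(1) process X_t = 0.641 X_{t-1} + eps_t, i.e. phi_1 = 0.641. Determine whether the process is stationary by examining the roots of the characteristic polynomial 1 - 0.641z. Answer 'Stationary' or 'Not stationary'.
\text{Stationary}

The AR(p) characteristic polynomial is P(z) = 1 - 0.641z.
Stationarity requires all roots to lie outside the unit circle, i.e. |z| > 1 for every root.
This is linear in z: 1 + (-0.641) z = 0  =>  z = -1/(-0.641) = 1.560062,  |z| = 1.560062.
Moduli of all roots: 1.5601.
All moduli strictly greater than 1? Yes.
Verdict: Stationary.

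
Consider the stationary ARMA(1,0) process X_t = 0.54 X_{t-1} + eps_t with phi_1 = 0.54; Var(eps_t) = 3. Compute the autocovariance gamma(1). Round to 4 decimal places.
\gamma(1) = 2.2868

Multiply the model equation by X_{t-k} and take expectations. With theta_0 = psi_0 = 1 and psi_j the MA(infinity) weights, this gives
  gamma(k) - sum_i phi_i gamma(k-i) = c_k,
  c_k = sigma^2 * sum_{j=k..q} theta_j psi_{j-k}   (c_k = 0 for k > q),
using gamma(-m) = gamma(m).
Pure AR (q = 0): c_0 = sigma^2 = 3, c_k = 0 for k >= 1.
Equations for k = 0 and k = 1 (AR order 1):
  gamma(0) = phi_1 gamma(1) + c_0
  gamma(1) = phi_1 gamma(0) + c_1
Substituting the second into the first: gamma(0) (1 - phi_1^2) = c_0 + phi_1 c_1, so
  gamma(0) = c_0 / (1 - phi_1^2) = 3 / (1 - (0.54)^2) = 3 / 0.7084 = 4.234896.
  gamma(1) = phi_1 gamma(0) = (0.54)(4.234896) = 2.286844.
Therefore gamma(1) = 2.2868 (to 4 decimal places).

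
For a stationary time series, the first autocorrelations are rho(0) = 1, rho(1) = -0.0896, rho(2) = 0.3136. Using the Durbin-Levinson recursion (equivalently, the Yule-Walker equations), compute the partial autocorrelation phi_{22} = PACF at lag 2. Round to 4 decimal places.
\phi_{22} = 0.3080

The PACF at lag k is phi_{kk}, the last component of the solution
to the Yule-Walker system G_k phi = r_k where
  (G_k)_{ij} = rho(|i - j|), (r_k)_i = rho(i), i,j = 1..k.
Equivalently, Durbin-Levinson gives phi_{kk} iteratively:
  phi_{11} = rho(1)
  phi_{kk} = [rho(k) - sum_{j=1..k-1} phi_{k-1,j} rho(k-j)]
            / [1 - sum_{j=1..k-1} phi_{k-1,j} rho(j)],
  phi_{k,j} = phi_{k-1,j} - phi_{kk} phi_{k-1,k-j},  j = 1..k-1.
Step k = 1:
  phi_11 = rho(1) = -0.0896.
Step k = 2:
  phi_22 = [rho(2) - phi_11 rho(1)] / [1 - phi_11 rho(1)] = [0.3136 - (-0.0896)(-0.0896)] / [1 - (-0.0896)(-0.0896)]
         = 0.30557184 / 0.99197184 = 0.308.
Therefore phi_{22} = 0.3080.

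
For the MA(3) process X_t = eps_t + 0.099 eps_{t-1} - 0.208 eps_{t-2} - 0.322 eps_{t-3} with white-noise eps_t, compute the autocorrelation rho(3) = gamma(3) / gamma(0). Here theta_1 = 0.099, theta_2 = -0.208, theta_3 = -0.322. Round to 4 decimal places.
\rho(3) = -0.2784

For an MA(q) process with theta_0 = 1, the autocovariance is
  gamma(k) = sigma^2 * sum_{i=0..q-k} theta_i * theta_{i+k},
and rho(k) = gamma(k) / gamma(0). Sigma^2 cancels.
  numerator   = (1)*(-0.322) = -0.322.
  denominator = (1)^2 + (0.099)^2 + (-0.208)^2 + (-0.322)^2 = 1.156749.
  rho(3) = -0.322 / 1.156749 = -0.2784.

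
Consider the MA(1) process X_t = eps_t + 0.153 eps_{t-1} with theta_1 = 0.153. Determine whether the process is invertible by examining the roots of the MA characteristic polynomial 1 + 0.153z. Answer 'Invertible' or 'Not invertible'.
\text{Invertible}

The MA(q) characteristic polynomial is P(z) = 1 + 0.153z.
Invertibility requires all roots to lie outside the unit circle, i.e. |z| > 1 for every root.
This is linear in z: 1 + (0.153) z = 0  =>  z = -1/(0.153) = -6.535948,  |z| = 6.535948.
Moduli of all roots: 6.5359.
All moduli strictly greater than 1? Yes.
Verdict: Invertible.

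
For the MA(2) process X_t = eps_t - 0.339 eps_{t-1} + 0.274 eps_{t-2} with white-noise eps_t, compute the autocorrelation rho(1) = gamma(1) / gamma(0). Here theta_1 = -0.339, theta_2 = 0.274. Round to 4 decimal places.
\rho(1) = -0.3629

For an MA(q) process with theta_0 = 1, the autocovariance is
  gamma(k) = sigma^2 * sum_{i=0..q-k} theta_i * theta_{i+k},
and rho(k) = gamma(k) / gamma(0). Sigma^2 cancels.
  numerator   = (1)*(-0.339) + (-0.339)*(0.274) = -0.431886.
  denominator = (1)^2 + (-0.339)^2 + (0.274)^2 = 1.189997.
  rho(1) = -0.431886 / 1.189997 = -0.3629.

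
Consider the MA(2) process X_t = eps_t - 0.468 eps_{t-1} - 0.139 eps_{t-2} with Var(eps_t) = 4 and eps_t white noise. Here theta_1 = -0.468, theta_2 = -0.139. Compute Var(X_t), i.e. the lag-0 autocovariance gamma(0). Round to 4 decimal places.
\gamma(0) = 4.9534

For an MA(q) process X_t = eps_t + sum_i theta_i eps_{t-i} with
Var(eps_t) = sigma^2, the variance is
  gamma(0) = sigma^2 * (1 + sum_i theta_i^2).
  sum_i theta_i^2 = (-0.468)^2 + (-0.139)^2 = 0.219024 + 0.019321 = 0.238345.
  gamma(0) = 4 * (1 + 0.238345) = 4 * 1.238345 = 4.95338, which rounds to 4.9534.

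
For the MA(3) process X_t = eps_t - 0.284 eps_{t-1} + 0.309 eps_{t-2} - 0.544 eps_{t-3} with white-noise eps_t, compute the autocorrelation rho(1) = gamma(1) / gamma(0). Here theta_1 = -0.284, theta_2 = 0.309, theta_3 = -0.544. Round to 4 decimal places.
\rho(1) = -0.3667

For an MA(q) process with theta_0 = 1, the autocovariance is
  gamma(k) = sigma^2 * sum_{i=0..q-k} theta_i * theta_{i+k},
and rho(k) = gamma(k) / gamma(0). Sigma^2 cancels.
  numerator   = (1)*(-0.284) + (-0.284)*(0.309) + (0.309)*(-0.544) = -0.539852.
  denominator = (1)^2 + (-0.284)^2 + (0.309)^2 + (-0.544)^2 = 1.472073.
  rho(1) = -0.539852 / 1.472073 = -0.3667.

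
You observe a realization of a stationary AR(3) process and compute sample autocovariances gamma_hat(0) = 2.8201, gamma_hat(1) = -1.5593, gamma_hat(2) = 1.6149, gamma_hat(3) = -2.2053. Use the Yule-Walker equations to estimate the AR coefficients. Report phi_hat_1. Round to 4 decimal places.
\hat\phi_{1} = -0.0970

The Yule-Walker equations for an AR(p) process read, in matrix form,
  Gamma_p phi = r_p,   with   (Gamma_p)_{ij} = gamma(|i - j|),
                       (r_p)_i = gamma(i),   i,j = 1..p.
Substitute the sample gammas (Toeplitz matrix and right-hand side of size 3):
  Gamma_p = [[2.8201, -1.5593, 1.6149], [-1.5593, 2.8201, -1.5593], [1.6149, -1.5593, 2.8201]]
  r_p     = [-1.5593, 1.6149, -2.2053]
Written out (R1..R3):
  (R1) 2.8201 phi_1 - 1.5593 phi_2 + 1.6149 phi_3 = -1.5593
  (R2) -1.5593 phi_1 + 2.8201 phi_2 - 1.5593 phi_3 = 1.6149
  (R3) 1.6149 phi_1 - 1.5593 phi_2 + 2.8201 phi_3 = -2.2053
Gaussian elimination:
  R2 <- R2 - (-1.5593/2.8201) R1 = R2 - (-0.552924) R1:  1.957926 phi_2 - 0.666384 phi_3 = 0.752726
  R3 <- R3 - (1.6149/2.8201) R1 = R3 - (0.572639) R1:  -0.666384 phi_2 + 1.895345 phi_3 = -1.312384
  R3 <- R3 - (-0.666384/1.957926) R2 = R3 - (-0.340352) R2:  1.66854 phi_3 = -1.056192
Back-substitution:
  phi_hat_3 = -1.056192 / 1.66854 = -0.633004
  phi_hat_2 = (0.752726 - (-0.666384)(-0.633004)) / 1.957926 = 0.169007
  phi_hat_1 = (-1.5593 - (-1.5593)(0.169007) - (1.6149)(-0.633004)) / 2.8201 = -0.096993
So phi_hat = [-0.0970, 0.1690, -0.6330].
Therefore phi_hat_1 = -0.0970.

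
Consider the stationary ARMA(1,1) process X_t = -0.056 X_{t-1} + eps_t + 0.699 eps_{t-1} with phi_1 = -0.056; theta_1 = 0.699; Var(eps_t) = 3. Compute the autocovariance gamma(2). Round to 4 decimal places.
\gamma(2) = -0.1041

Multiply the model equation by X_{t-k} and take expectations. With theta_0 = psi_0 = 1 and psi_j the MA(infinity) weights, this gives
  gamma(k) - sum_i phi_i gamma(k-i) = c_k,
  c_k = sigma^2 * sum_{j=k..q} theta_j psi_{j-k}   (c_k = 0 for k > q),
using gamma(-m) = gamma(m).
psi-weights needed (psi_j = theta_j + sum_i phi_i psi_{j-i}):
  psi_1 = theta_1 + phi_1 = 0.699 + (-0.056) = 0.643
Right-hand sides:
  c_0 = sigma^2 (1 + theta_1 psi_1) = 3 * (1 + (0.699)(0.643)) = 3 * 1.449457 = 4.348371
  c_1 = sigma^2 theta_1 = 3 * (0.699) = 2.097
  c_2 = 0
Equations for k = 0 and k = 1 (AR order 1):
  gamma(0) = phi_1 gamma(1) + c_0
  gamma(1) = phi_1 gamma(0) + c_1
Substituting the second into the first: gamma(0) (1 - phi_1^2) = c_0 + phi_1 c_1, so
  gamma(0) = (c_0 + phi_1 c_1) / (1 - phi_1^2) = (4.348371 + (-0.056)(2.097)) / (1 - (-0.056)^2) = 4.230939 / 0.996864 = 4.244249.
  gamma(1) = phi_1 gamma(0) + c_1 = (-0.056)(4.244249) + (2.097) = 1.859322.
For k = 2 (> q): gamma(2) = phi_1 gamma(1) = (-0.056)(1.859322) = -0.104122.
Therefore gamma(2) = -0.1041 (to 4 decimal places).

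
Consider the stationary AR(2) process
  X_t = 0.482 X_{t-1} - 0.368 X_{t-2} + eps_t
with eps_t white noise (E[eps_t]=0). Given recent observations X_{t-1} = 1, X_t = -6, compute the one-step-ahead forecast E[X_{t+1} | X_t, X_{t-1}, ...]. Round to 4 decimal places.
E[X_{t+1} \mid \mathcal F_t] = -3.2600

For an AR(p) model X_t = c + sum_i phi_i X_{t-i} + eps_t, the
one-step-ahead conditional mean is
  E[X_{t+1} | X_t, ...] = c + sum_i phi_i X_{t+1-i}.
Substitute known values:
  E[X_{t+1} | ...] = (0.482) * (-6) + (-0.368) * (1)
                   = -3.2600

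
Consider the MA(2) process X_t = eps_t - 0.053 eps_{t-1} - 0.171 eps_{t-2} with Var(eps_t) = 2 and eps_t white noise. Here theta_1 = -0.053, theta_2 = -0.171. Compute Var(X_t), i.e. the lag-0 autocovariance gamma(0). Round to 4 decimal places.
\gamma(0) = 2.0641

For an MA(q) process X_t = eps_t + sum_i theta_i eps_{t-i} with
Var(eps_t) = sigma^2, the variance is
  gamma(0) = sigma^2 * (1 + sum_i theta_i^2).
  sum_i theta_i^2 = (-0.053)^2 + (-0.171)^2 = 0.002809 + 0.029241 = 0.03205.
  gamma(0) = 2 * (1 + 0.03205) = 2 * 1.03205 = 2.0641.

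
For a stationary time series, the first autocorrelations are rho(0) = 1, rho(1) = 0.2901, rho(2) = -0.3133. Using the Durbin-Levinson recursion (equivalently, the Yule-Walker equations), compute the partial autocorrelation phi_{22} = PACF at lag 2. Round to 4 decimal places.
\phi_{22} = -0.4340

The PACF at lag k is phi_{kk}, the last component of the solution
to the Yule-Walker system G_k phi = r_k where
  (G_k)_{ij} = rho(|i - j|), (r_k)_i = rho(i), i,j = 1..k.
Equivalently, Durbin-Levinson gives phi_{kk} iteratively:
  phi_{11} = rho(1)
  phi_{kk} = [rho(k) - sum_{j=1..k-1} phi_{k-1,j} rho(k-j)]
            / [1 - sum_{j=1..k-1} phi_{k-1,j} rho(j)],
  phi_{k,j} = phi_{k-1,j} - phi_{kk} phi_{k-1,k-j},  j = 1..k-1.
Step k = 1:
  phi_11 = rho(1) = 0.2901.
Step k = 2:
  phi_22 = [rho(2) - phi_11 rho(1)] / [1 - phi_11 rho(1)] = [-0.3133 - (0.2901)(0.2901)] / [1 - (0.2901)(0.2901)]
         = -0.39745801 / 0.91584199 = -0.434.
Therefore phi_{22} = -0.4340.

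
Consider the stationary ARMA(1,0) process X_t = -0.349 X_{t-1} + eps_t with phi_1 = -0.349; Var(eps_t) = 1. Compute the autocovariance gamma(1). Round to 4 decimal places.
\gamma(1) = -0.3974

Multiply the model equation by X_{t-k} and take expectations. With theta_0 = psi_0 = 1 and psi_j the MA(infinity) weights, this gives
  gamma(k) - sum_i phi_i gamma(k-i) = c_k,
  c_k = sigma^2 * sum_{j=k..q} theta_j psi_{j-k}   (c_k = 0 for k > q),
using gamma(-m) = gamma(m).
Pure AR (q = 0): c_0 = sigma^2 = 1, c_k = 0 for k >= 1.
Equations for k = 0 and k = 1 (AR order 1):
  gamma(0) = phi_1 gamma(1) + c_0
  gamma(1) = phi_1 gamma(0) + c_1
Substituting the second into the first: gamma(0) (1 - phi_1^2) = c_0 + phi_1 c_1, so
  gamma(0) = c_0 / (1 - phi_1^2) = 1 / (1 - (-0.349)^2) = 1 / 0.878199 = 1.138694.
  gamma(1) = phi_1 gamma(0) = (-0.349)(1.138694) = -0.397404.
Therefore gamma(1) = -0.3974 (to 4 decimal places).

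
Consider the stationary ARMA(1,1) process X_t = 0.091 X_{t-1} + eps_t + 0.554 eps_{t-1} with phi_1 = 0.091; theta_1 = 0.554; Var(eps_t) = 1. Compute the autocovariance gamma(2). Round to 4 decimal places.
\gamma(2) = 0.0622

Multiply the model equation by X_{t-k} and take expectations. With theta_0 = psi_0 = 1 and psi_j the MA(infinity) weights, this gives
  gamma(k) - sum_i phi_i gamma(k-i) = c_k,
  c_k = sigma^2 * sum_{j=k..q} theta_j psi_{j-k}   (c_k = 0 for k > q),
using gamma(-m) = gamma(m).
psi-weights needed (psi_j = theta_j + sum_i phi_i psi_{j-i}):
  psi_1 = theta_1 + phi_1 = 0.554 + (0.091) = 0.645
Right-hand sides:
  c_0 = sigma^2 (1 + theta_1 psi_1) = 1 * (1 + (0.554)(0.645)) = 1 * 1.35733 = 1.35733
  c_1 = sigma^2 theta_1 = 1 * (0.554) = 0.554
  c_2 = 0
Equations for k = 0 and k = 1 (AR order 1):
  gamma(0) = phi_1 gamma(1) + c_0
  gamma(1) = phi_1 gamma(0) + c_1
Substituting the second into the first: gamma(0) (1 - phi_1^2) = c_0 + phi_1 c_1, so
  gamma(0) = (c_0 + phi_1 c_1) / (1 - phi_1^2) = (1.35733 + (0.091)(0.554)) / (1 - (0.091)^2) = 1.407744 / 0.991719 = 1.419499.
  gamma(1) = phi_1 gamma(0) + c_1 = (0.091)(1.419499) + (0.554) = 0.683174.
For k = 2 (> q): gamma(2) = phi_1 gamma(1) = (0.091)(0.683174) = 0.062169.
Therefore gamma(2) = 0.0622 (to 4 decimal places).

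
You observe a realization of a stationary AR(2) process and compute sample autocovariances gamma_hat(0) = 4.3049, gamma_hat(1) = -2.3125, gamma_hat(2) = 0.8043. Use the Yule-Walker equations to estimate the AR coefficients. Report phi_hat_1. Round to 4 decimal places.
\hat\phi_{1} = -0.6140

The Yule-Walker equations for an AR(p) process read, in matrix form,
  Gamma_p phi = r_p,   with   (Gamma_p)_{ij} = gamma(|i - j|),
                       (r_p)_i = gamma(i),   i,j = 1..p.
Substitute the sample gammas (Toeplitz matrix and right-hand side of size 2):
  Gamma_p = [[4.3049, -2.3125], [-2.3125, 4.3049]]
  r_p     = [-2.3125, 0.8043]
Written out:
  4.3049 phi_1 - 2.3125 phi_2 = -2.3125
  -2.3125 phi_1 + 4.3049 phi_2 = 0.8043
Solve by Cramer's rule:
  det = gamma(0)^2 - gamma(1)^2 = (4.3049)^2 - (-2.3125)^2 = 18.53216401 - 5.34765625 = 13.18450776
  phi_hat_1 = [gamma(1) gamma(0) - gamma(1) gamma(2)] / det = [(-2.3125)(4.3049) - (-2.3125)(0.8043)] / 13.18450776 = -8.0951375 / 13.18450776 = -0.614
  phi_hat_2 = [gamma(0) gamma(2) - gamma(1)^2] / det = [(4.3049)(0.8043) - (-2.3125)^2] / 13.18450776 = -1.88522518 / 13.18450776 = -0.143
So phi_hat = [-0.6140, -0.1430].
Therefore phi_hat_1 = -0.6140.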